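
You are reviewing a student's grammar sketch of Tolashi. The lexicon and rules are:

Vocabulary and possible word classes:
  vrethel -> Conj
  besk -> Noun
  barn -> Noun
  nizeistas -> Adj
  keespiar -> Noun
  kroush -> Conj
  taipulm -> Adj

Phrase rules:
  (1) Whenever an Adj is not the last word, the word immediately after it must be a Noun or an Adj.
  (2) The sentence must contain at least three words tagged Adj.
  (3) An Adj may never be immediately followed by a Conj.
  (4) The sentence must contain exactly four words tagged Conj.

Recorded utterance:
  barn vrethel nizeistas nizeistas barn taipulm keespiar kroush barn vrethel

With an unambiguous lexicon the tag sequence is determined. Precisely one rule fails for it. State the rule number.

4

Fixed tagging: Noun Conj Adj Adj Noun Adj Noun Conj Noun Conj.
Checking each rule: R1 holds, R2 holds, R3 holds, R4 violated.
Only rule 4 fails.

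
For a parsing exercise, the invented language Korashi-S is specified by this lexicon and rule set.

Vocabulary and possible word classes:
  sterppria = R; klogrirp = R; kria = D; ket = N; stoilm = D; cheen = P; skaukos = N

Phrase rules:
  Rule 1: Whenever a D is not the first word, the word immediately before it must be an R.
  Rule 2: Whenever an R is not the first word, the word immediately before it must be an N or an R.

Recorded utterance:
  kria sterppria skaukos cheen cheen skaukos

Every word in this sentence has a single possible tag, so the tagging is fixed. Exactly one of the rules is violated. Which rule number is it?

2

Fixed tagging: D R N P P N.
Rule check: R1 holds, R2 violated.
Only rule 2 fails.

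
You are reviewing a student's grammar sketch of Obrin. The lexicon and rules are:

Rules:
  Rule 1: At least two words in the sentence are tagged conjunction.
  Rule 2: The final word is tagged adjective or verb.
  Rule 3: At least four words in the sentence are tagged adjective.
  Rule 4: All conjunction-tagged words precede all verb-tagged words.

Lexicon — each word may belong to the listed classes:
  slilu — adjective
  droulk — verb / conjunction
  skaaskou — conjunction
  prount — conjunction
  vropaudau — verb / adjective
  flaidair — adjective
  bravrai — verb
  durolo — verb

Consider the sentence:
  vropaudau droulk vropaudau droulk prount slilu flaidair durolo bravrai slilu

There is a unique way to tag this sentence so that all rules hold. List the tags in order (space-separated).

Candidates per position — 1:vropaudau {verb,adjective}; 2:droulk {verb,conjunction}; 3:vropaudau {verb,adjective}; 4:droulk {verb,conjunction}; 5:prount {conjunction}; 6:slilu {adjective}; 7:flaidair {adjective}; 8:durolo {verb}; 9:bravrai {verb}; 10:slilu {adjective}.
If word 1 were verb, no tagging could satisfy rule 4; so word 1 is adjective.
If word 2 were verb, no tagging could satisfy rule 4; so word 2 is conjunction.
If word 3 were verb, no tagging could satisfy rule 4; so word 3 is adjective.
If word 4 were verb, no tagging could satisfy rule 4; so word 4 is conjunction.
The only consistent sequence is: adjective conjunction adjective conjunction conjunction adjective adjective verb verb adjective.
Check: rule 1 holds; rule 2 holds; rule 3 holds; rule 4 holds.

adjective conjunction adjective conjunction conjunction adjective adjective verb verb adjective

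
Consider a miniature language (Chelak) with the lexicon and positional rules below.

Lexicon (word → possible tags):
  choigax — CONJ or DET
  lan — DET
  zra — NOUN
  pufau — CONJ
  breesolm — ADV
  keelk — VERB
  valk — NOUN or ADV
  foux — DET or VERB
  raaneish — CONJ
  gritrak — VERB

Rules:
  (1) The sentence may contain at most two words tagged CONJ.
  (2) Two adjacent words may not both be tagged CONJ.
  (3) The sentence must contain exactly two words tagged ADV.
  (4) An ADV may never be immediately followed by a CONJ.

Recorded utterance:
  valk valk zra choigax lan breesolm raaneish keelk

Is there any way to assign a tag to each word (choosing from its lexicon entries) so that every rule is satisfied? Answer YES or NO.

Candidates per position — 1:valk {NOUN,ADV}; 2:valk {NOUN,ADV}; 3:zra {NOUN}; 4:choigax {CONJ,DET}; 5:lan {DET}; 6:breesolm {ADV}; 7:raaneish {CONJ}; 8:keelk {VERB}.
Rule 4 cannot be satisfied by any choice of tags from the lexicon.
So there is no consistent tagging.

NO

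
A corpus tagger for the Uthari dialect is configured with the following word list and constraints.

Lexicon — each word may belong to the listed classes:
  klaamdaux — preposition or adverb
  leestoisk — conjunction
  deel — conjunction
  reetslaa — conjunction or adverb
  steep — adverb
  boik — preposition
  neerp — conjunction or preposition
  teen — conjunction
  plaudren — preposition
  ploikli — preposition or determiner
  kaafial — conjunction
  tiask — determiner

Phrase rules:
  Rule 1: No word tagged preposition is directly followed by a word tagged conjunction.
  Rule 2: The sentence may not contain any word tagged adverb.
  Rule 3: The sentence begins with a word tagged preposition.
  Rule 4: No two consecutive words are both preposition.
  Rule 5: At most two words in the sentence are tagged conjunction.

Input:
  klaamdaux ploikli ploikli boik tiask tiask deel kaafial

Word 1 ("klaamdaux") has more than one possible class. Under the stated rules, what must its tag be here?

Candidates per position — 1:klaamdaux {preposition,adverb}; 2:ploikli {preposition,determiner}; 3:ploikli {preposition,determiner}; 4:boik {preposition}; 5:tiask {determiner}; 6:tiask {determiner}; 7:deel {conjunction}; 8:kaafial {conjunction}.
If word 1 were adverb, no tagging could satisfy rule 2; so word 1 is preposition.
If word 2 were preposition, no tagging could satisfy rule 4; so word 2 is determiner.
If word 3 were preposition, no tagging could satisfy rule 4; so word 3 is determiner.
That leaves exactly one tagging: preposition determiner determiner preposition determiner determiner conjunction conjunction.
Checking: rule 1 holds; rule 2 holds; rule 3 holds; rule 4 holds; rule 5 holds.

preposition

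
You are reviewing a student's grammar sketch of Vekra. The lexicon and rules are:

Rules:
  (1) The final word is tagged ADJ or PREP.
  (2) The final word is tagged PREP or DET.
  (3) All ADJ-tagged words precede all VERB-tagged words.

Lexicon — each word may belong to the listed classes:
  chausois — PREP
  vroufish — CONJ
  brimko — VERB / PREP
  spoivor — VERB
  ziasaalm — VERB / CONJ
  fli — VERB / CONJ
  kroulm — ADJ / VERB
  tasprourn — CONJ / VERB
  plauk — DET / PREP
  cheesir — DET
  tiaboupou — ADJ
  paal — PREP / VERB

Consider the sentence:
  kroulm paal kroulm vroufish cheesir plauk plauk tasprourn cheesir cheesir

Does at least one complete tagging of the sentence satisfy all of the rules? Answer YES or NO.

NO

Candidates per position — 1:kroulm {ADJ,VERB}; 2:paal {PREP,VERB}; 3:kroulm {ADJ,VERB}; 4:vroufish {CONJ}; 5:cheesir {DET}; 6:plauk {DET,PREP}; 7:plauk {DET,PREP}; 8:tasprourn {CONJ,VERB}; 9:cheesir {DET}; 10:cheesir {DET}.
Rule 1 cannot be satisfied by any choice of tags from the lexicon.
So there is no consistent tagging.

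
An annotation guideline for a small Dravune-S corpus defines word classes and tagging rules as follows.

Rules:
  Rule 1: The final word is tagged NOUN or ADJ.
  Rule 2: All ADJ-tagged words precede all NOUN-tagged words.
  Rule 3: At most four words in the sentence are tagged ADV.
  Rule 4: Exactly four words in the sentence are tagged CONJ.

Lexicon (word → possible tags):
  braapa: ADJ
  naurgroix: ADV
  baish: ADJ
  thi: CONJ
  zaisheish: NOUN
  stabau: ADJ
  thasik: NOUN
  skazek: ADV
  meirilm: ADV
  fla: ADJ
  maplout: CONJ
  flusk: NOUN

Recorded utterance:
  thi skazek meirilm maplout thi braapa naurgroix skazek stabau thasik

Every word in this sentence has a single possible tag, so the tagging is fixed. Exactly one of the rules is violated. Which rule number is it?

4

Fixed tagging: CONJ ADV ADV CONJ CONJ ADJ ADV ADV ADJ NOUN.
Checking each rule: R1 pass, R2 pass, R3 pass, R4 fail.
Only rule 4 fails.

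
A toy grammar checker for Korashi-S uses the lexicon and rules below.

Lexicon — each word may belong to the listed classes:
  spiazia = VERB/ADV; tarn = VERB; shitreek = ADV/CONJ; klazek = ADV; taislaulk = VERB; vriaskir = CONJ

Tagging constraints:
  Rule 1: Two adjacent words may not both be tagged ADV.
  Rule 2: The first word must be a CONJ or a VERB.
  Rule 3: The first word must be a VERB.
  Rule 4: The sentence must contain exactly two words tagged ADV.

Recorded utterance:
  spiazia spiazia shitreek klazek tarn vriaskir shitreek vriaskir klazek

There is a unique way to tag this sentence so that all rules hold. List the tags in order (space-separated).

Candidates per position — 1:spiazia {VERB,ADV}; 2:spiazia {VERB,ADV}; 3:shitreek {ADV,CONJ}; 4:klazek {ADV}; 5:tarn {VERB}; 6:vriaskir {CONJ}; 7:shitreek {ADV,CONJ}; 8:vriaskir {CONJ}; 9:klazek {ADV}.
Position 1: ADV is ruled out by rule 2; that leaves VERB.
Position 2: ADV is ruled out by rule 4; that leaves VERB.
Position 3: ADV is ruled out by rule 1; that leaves CONJ.
Position 7: ADV is ruled out by rule 4; that leaves CONJ.
The only consistent sequence is: VERB VERB CONJ ADV VERB CONJ CONJ CONJ ADV.
Check: rule 1 ok; rule 2 ok; rule 3 ok; rule 4 ok.

VERB VERB CONJ ADV VERB CONJ CONJ CONJ ADV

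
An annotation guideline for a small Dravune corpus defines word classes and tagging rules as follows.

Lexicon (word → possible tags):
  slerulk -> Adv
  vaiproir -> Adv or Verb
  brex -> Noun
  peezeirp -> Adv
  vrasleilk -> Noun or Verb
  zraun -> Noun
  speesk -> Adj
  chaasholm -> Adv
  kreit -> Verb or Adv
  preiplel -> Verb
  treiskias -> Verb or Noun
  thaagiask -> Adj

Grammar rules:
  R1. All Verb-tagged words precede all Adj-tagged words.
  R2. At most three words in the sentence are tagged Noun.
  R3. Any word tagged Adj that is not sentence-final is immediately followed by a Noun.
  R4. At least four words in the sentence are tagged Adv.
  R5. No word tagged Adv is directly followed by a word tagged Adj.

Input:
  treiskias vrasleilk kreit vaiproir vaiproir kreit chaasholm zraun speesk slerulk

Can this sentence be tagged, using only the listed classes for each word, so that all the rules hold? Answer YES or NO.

Candidates per position — 1:treiskias {Verb,Noun}; 2:vrasleilk {Noun,Verb}; 3:kreit {Verb,Adv}; 4:vaiproir {Adv,Verb}; 5:vaiproir {Adv,Verb}; 6:kreit {Verb,Adv}; 7:chaasholm {Adv}; 8:zraun {Noun}; 9:speesk {Adj}; 10:slerulk {Adv}.
Rule 3 cannot be satisfied by any choice of tags from the lexicon.
So there is no consistent tagging.

NO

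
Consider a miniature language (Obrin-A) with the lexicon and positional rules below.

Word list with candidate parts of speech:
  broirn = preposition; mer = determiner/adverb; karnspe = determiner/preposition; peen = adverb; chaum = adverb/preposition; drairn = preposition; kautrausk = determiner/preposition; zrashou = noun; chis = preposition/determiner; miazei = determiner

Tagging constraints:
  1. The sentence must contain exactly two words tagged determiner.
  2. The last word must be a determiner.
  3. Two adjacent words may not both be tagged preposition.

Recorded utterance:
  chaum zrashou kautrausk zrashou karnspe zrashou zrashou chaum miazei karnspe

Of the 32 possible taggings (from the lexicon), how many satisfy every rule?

4

Candidates per position — 1:chaum {adverb,preposition}; 2:zrashou {noun}; 3:kautrausk {determiner,preposition}; 4:zrashou {noun}; 5:karnspe {determiner,preposition}; 6:zrashou {noun}; 7:zrashou {noun}; 8:chaum {adverb,preposition}; 9:miazei {determiner}; 10:karnspe {determiner,preposition}.
There are 32 candidate sequences in total.
The sequences that satisfy every rule: adverb noun preposition noun preposition noun noun adverb determiner determiner; adverb noun preposition noun preposition noun noun preposition determiner determiner; preposition noun preposition noun preposition noun noun adverb determiner determiner; preposition noun preposition noun preposition noun noun preposition determiner determiner.
Count = 4.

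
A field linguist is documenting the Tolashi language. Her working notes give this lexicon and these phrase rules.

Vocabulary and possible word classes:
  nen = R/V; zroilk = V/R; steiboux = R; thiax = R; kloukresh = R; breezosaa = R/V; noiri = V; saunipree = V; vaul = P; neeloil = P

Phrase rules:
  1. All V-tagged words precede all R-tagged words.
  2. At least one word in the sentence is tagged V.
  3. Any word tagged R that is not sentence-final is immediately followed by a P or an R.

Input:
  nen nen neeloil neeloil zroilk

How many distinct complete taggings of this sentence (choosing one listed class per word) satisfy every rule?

Candidates per position — 1:nen {R,V}; 2:nen {R,V}; 3:neeloil {P}; 4:neeloil {P}; 5:zroilk {V,R}.
There are 8 candidate sequences in total.
The sequences that satisfy every rule: V R P P R; V V P P V; V V P P R.
Count = 3.

3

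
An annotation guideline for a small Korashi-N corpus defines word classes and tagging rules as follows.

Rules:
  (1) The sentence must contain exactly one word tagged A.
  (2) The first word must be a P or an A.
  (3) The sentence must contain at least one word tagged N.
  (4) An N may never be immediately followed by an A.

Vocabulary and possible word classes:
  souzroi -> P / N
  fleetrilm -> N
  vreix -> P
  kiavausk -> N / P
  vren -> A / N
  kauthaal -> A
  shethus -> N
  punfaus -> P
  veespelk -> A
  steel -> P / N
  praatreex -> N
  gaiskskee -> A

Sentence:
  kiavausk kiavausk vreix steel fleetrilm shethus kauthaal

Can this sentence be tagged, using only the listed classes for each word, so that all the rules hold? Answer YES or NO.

NO

Candidates per position — 1:kiavausk {N,P}; 2:kiavausk {N,P}; 3:vreix {P}; 4:steel {P,N}; 5:fleetrilm {N}; 6:shethus {N}; 7:kauthaal {A}.
Rule 4 cannot be satisfied by any choice of tags from the lexicon.
So there is no consistent tagging.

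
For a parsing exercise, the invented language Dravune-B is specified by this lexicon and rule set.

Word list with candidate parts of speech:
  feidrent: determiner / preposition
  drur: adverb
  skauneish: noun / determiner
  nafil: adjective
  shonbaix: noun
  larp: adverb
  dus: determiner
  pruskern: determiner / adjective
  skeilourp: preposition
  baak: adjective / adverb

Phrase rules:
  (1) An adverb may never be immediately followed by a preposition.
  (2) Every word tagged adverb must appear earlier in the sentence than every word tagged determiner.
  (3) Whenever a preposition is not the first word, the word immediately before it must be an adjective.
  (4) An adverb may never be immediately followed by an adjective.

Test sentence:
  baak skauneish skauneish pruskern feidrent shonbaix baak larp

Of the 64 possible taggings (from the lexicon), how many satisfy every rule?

Candidates per position — 1:baak {adjective,adverb}; 2:skauneish {noun,determiner}; 3:skauneish {noun,determiner}; 4:pruskern {determiner,adjective}; 5:feidrent {determiner,preposition}; 6:shonbaix {noun}; 7:baak {adjective,adverb}; 8:larp {adverb}.
There are 64 candidate sequences in total.
The sequences that satisfy every rule: adjective noun noun adjective preposition noun adjective adverb; adjective noun noun adjective preposition noun adverb adverb; adverb noun noun adjective preposition noun adjective adverb; adverb noun noun adjective preposition noun adverb adverb.
Count = 4.

4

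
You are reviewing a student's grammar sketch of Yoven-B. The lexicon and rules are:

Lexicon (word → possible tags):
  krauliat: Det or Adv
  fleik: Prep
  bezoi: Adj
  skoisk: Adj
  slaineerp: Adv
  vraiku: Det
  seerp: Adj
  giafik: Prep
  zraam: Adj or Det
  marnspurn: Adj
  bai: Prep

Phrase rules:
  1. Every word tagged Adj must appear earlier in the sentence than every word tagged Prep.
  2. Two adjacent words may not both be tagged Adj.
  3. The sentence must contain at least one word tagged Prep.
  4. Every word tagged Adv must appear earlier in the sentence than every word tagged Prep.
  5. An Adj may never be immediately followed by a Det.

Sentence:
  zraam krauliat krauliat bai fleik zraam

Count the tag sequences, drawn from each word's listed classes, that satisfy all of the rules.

6

Candidates per position — 1:zraam {Adj,Det}; 2:krauliat {Det,Adv}; 3:krauliat {Det,Adv}; 4:bai {Prep}; 5:fleik {Prep}; 6:zraam {Adj,Det}.
There are 16 candidate sequences in total.
Checking each against the rules leaves 6 sequences.
Count = 6.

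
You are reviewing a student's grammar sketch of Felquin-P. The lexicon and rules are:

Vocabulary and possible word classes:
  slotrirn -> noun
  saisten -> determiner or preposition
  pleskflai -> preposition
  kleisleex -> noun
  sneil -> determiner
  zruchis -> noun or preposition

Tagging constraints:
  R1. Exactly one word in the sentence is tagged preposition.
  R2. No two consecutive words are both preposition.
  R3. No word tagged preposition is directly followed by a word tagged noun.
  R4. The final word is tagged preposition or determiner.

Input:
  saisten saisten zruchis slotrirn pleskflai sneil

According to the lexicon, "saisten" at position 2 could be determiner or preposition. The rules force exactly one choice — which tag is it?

determiner

Candidates per position — 1:saisten {determiner,preposition}; 2:saisten {determiner,preposition}; 3:zruchis {noun,preposition}; 4:slotrirn {noun}; 5:pleskflai {preposition}; 6:sneil {determiner}.
If word 1 were preposition, no tagging could satisfy rule 1; so word 1 is determiner.
If word 2 were preposition, no tagging could satisfy rule 1; so word 2 is determiner.
If word 3 were preposition, no tagging could satisfy rule 1; so word 3 is noun.
The only consistent sequence is: determiner determiner noun noun preposition determiner.
Check: rule 1 holds; rule 2 holds; rule 3 holds; rule 4 holds.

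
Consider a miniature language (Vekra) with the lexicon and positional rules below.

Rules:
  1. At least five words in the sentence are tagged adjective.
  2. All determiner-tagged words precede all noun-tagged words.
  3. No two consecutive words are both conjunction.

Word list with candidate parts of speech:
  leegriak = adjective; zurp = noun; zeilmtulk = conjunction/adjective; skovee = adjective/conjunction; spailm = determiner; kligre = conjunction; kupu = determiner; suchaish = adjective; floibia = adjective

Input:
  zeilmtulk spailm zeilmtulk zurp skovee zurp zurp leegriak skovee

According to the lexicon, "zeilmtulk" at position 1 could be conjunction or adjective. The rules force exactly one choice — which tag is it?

adjective

Candidates per position — 1:zeilmtulk {conjunction,adjective}; 2:spailm {determiner}; 3:zeilmtulk {conjunction,adjective}; 4:zurp {noun}; 5:skovee {adjective,conjunction}; 6:zurp {noun}; 7:zurp {noun}; 8:leegriak {adjective}; 9:skovee {adjective,conjunction}.
Word 1 cannot be conjunction — rule 1 would then fail for every completion. It is adjective.
Word 3 cannot be conjunction — rule 1 would then fail for every completion. It is adjective.
Word 5 cannot be conjunction — rule 1 would then fail for every completion. It is adjective.
Word 9 cannot be conjunction — rule 1 would then fail for every completion. It is adjective.
That leaves exactly one tagging: adjective determiner adjective noun adjective noun noun adjective adjective.
Checking: rule 1 ✓; rule 2 ✓; rule 3 ✓.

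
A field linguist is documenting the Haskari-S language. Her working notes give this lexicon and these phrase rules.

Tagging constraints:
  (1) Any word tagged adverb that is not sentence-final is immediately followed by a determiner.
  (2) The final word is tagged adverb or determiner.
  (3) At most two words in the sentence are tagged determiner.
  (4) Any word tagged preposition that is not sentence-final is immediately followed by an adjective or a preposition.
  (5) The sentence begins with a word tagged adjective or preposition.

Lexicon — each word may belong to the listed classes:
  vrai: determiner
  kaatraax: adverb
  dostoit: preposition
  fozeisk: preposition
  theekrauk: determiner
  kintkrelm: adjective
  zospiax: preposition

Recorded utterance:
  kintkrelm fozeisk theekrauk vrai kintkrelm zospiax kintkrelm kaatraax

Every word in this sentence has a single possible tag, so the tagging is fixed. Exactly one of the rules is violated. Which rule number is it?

Fixed tagging: adjective preposition determiner determiner adjective preposition adjective adverb.
Checking each rule: R1 ok, R2 ok, R3 ok, R4 fails, R5 ok.
Only rule 4 fails.

4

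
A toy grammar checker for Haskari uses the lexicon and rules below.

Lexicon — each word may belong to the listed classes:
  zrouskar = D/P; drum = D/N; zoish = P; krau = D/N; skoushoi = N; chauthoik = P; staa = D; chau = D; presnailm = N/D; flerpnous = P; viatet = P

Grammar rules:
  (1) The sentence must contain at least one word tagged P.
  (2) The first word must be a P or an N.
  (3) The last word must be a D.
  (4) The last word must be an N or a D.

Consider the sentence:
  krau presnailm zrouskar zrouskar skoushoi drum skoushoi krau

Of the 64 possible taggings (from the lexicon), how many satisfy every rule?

12

Candidates per position — 1:krau {D,N}; 2:presnailm {N,D}; 3:zrouskar {D,P}; 4:zrouskar {D,P}; 5:skoushoi {N}; 6:drum {D,N}; 7:skoushoi {N}; 8:krau {D,N}.
There are 64 candidate sequences in total.
Checking each against the rules leaves 12 sequences.
Count = 12.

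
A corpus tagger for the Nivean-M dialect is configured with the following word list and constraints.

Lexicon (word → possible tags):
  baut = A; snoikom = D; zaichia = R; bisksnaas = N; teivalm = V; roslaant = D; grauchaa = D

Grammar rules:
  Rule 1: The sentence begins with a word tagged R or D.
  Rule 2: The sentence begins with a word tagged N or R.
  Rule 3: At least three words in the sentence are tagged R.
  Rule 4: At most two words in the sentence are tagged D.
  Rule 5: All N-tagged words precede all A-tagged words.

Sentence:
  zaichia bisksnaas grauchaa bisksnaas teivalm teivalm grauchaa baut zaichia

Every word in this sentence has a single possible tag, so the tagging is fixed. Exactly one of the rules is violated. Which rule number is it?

Fixed tagging: R N D N V V D A R.
Applying the rules: R1 ✓, R2 ✓, R3 ✗, R4 ✓, R5 ✓.
Only rule 3 fails.

3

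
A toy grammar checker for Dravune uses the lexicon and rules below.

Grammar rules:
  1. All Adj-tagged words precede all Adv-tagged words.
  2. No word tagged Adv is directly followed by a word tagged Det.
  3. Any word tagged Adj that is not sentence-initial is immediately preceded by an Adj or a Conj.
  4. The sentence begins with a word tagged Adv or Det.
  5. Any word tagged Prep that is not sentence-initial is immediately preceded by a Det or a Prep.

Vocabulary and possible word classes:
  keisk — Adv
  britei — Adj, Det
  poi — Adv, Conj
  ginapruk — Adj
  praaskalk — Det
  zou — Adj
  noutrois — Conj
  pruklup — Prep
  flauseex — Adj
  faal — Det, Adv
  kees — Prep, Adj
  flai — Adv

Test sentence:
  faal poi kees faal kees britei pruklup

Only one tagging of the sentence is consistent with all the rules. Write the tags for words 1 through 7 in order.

Det Conj Adj Det Prep Det Prep

Candidates per position — 1:faal {Det,Adv}; 2:poi {Adv,Conj}; 3:kees {Prep,Adj}; 4:faal {Det,Adv}; 5:kees {Prep,Adj}; 6:britei {Adj,Det}; 7:pruklup {Prep}.
At position 3, choosing Prep makes rule 5 impossible to satisfy; hence Adj.
At position 5, choosing Adj makes rule 3 impossible to satisfy; hence Prep.
At position 6, choosing Adj makes rule 3 impossible to satisfy; hence Det.
At position 1, choosing Adv makes rule 1 impossible to satisfy; hence Det.
At position 2, choosing Adv makes rule 1 impossible to satisfy; hence Conj.
At position 4, choosing Adv makes rule 5 impossible to satisfy; hence Det.
That leaves exactly one tagging: Det Conj Adj Det Prep Det Prep.
Rule-by-rule: rule 1 holds; rule 2 holds; rule 3 holds; rule 4 holds; rule 5 holds.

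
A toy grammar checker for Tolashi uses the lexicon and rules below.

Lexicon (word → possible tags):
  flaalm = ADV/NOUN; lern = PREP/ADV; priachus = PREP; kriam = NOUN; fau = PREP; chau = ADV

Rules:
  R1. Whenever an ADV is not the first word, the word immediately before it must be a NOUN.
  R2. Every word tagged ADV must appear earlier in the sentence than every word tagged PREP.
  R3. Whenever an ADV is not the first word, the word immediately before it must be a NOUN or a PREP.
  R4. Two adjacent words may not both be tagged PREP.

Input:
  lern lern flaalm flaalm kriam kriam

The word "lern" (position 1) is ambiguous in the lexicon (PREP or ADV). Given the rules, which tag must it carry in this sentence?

Candidates per position — 1:lern {PREP,ADV}; 2:lern {PREP,ADV}; 3:flaalm {ADV,NOUN}; 4:flaalm {ADV,NOUN}; 5:kriam {NOUN}; 6:kriam {NOUN}.
Position 2: tagging it ADV would leave rule 1 unsatisfiable, so it must be PREP.
Position 3: tagging it ADV would leave rule 1 unsatisfiable, so it must be NOUN.
Position 4: tagging it ADV would leave rule 2 unsatisfiable, so it must be NOUN.
Position 1: tagging it PREP would leave rule 4 unsatisfiable, so it must be ADV.
The unique satisfying tagging is: ADV PREP NOUN NOUN NOUN NOUN.
Verifying each rule — rule 1 ✓; rule 2 ✓; rule 3 ✓; rule 4 ✓.

ADV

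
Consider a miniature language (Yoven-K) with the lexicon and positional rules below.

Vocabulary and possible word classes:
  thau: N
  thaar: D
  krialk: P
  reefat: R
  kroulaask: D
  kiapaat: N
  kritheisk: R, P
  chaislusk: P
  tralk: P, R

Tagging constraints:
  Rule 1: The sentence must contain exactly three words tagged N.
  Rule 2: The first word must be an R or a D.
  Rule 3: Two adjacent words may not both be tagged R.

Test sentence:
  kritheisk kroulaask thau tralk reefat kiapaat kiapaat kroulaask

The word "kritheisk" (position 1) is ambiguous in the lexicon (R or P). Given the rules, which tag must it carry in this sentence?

R

Candidates per position — 1:kritheisk {R,P}; 2:kroulaask {D}; 3:thau {N}; 4:tralk {P,R}; 5:reefat {R}; 6:kiapaat {N}; 7:kiapaat {N}; 8:kroulaask {D}.
Position 1: tagging it P would leave rule 2 unsatisfiable, so it must be R.
Position 4: tagging it R would leave rule 3 unsatisfiable, so it must be P.
That leaves exactly one tagging: R D N P R N N D.
Verifying each rule — rule 1 satisfied; rule 2 satisfied; rule 3 satisfied.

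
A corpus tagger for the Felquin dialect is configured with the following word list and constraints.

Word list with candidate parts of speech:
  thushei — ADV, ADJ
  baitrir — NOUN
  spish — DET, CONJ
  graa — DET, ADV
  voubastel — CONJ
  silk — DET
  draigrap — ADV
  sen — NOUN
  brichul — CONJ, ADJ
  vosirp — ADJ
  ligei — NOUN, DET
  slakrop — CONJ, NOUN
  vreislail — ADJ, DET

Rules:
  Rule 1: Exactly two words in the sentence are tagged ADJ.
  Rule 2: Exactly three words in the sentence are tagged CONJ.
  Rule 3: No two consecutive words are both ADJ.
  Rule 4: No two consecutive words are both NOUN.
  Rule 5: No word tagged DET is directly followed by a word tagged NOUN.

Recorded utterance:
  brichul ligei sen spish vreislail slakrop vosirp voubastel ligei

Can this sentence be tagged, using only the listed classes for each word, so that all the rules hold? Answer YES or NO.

NO

Candidates per position — 1:brichul {CONJ,ADJ}; 2:ligei {NOUN,DET}; 3:sen {NOUN}; 4:spish {DET,CONJ}; 5:vreislail {ADJ,DET}; 6:slakrop {CONJ,NOUN}; 7:vosirp {ADJ}; 8:voubastel {CONJ}; 9:ligei {NOUN,DET}.
Every candidate sequence violates at least one rule; no consistent tagging exists.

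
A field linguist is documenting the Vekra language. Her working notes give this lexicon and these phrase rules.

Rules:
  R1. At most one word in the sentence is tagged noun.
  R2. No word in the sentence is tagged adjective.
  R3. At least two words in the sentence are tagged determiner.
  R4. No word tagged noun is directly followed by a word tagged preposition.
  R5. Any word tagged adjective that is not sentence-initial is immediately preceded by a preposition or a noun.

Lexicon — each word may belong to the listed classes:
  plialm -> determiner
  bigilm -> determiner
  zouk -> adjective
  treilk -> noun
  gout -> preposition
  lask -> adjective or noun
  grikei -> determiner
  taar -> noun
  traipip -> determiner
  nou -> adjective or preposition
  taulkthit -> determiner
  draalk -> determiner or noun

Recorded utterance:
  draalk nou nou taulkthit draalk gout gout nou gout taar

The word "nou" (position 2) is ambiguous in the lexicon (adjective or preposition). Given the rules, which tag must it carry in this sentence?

Candidates per position — 1:draalk {determiner,noun}; 2:nou {adjective,preposition}; 3:nou {adjective,preposition}; 4:taulkthit {determiner}; 5:draalk {determiner,noun}; 6:gout {preposition}; 7:gout {preposition}; 8:nou {adjective,preposition}; 9:gout {preposition}; 10:taar {noun}.
Word 1 cannot be noun — rule 1 would then fail for every completion. It is determiner.
Word 2 cannot be adjective — rule 2 would then fail for every completion. It is preposition.
Word 3 cannot be adjective — rule 2 would then fail for every completion. It is preposition.
Word 5 cannot be noun — rule 1 would then fail for every completion. It is determiner.
Word 8 cannot be adjective — rule 2 would then fail for every completion. It is preposition.
So the tagging must be: determiner preposition preposition determiner determiner preposition preposition preposition preposition noun.
Rule-by-rule: rule 1 holds; rule 2 holds; rule 3 holds; rule 4 holds; rule 5 holds.

preposition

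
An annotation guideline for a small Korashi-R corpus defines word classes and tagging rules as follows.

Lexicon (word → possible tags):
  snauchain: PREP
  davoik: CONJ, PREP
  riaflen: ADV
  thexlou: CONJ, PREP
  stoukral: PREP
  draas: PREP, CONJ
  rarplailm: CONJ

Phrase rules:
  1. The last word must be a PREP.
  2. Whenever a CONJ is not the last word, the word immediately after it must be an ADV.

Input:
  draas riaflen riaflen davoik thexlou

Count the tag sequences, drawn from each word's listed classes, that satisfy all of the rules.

Candidates per position — 1:draas {PREP,CONJ}; 2:riaflen {ADV}; 3:riaflen {ADV}; 4:davoik {CONJ,PREP}; 5:thexlou {CONJ,PREP}.
There are 8 candidate sequences in total.
The sequences that satisfy every rule: PREP ADV ADV PREP PREP; CONJ ADV ADV PREP PREP.
Count = 2.

2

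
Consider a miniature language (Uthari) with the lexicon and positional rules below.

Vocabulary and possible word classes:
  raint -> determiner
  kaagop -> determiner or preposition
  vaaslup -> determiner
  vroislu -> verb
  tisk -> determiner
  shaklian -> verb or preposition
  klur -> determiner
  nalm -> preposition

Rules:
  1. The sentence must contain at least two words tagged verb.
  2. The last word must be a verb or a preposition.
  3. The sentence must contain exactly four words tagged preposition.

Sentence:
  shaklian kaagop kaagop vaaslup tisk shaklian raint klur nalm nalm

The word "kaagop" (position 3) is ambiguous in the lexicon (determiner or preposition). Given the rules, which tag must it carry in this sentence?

Candidates per position — 1:shaklian {verb,preposition}; 2:kaagop {determiner,preposition}; 3:kaagop {determiner,preposition}; 4:vaaslup {determiner}; 5:tisk {determiner}; 6:shaklian {verb,preposition}; 7:raint {determiner}; 8:klur {determiner}; 9:nalm {preposition}; 10:nalm {preposition}.
Position 1: preposition is ruled out by rule 1; that leaves verb.
Position 6: preposition is ruled out by rule 1; that leaves verb.
Position 2: determiner is ruled out by rule 3; that leaves preposition.
Position 3: determiner is ruled out by rule 3; that leaves preposition.
The only consistent sequence is: verb preposition preposition determiner determiner verb determiner determiner preposition preposition.
Verifying each rule — rule 1 holds; rule 2 holds; rule 3 holds.

preposition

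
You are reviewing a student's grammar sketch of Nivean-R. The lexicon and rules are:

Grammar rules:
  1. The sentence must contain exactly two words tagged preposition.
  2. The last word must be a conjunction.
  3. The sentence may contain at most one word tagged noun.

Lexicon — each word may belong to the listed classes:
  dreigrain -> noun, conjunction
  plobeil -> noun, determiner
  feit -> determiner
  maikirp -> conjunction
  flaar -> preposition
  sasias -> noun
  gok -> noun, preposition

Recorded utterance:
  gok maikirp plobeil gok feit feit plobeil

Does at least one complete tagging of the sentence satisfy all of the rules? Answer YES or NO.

NO

Candidates per position — 1:gok {noun,preposition}; 2:maikirp {conjunction}; 3:plobeil {noun,determiner}; 4:gok {noun,preposition}; 5:feit {determiner}; 6:feit {determiner}; 7:plobeil {noun,determiner}.
Rule 2 cannot be satisfied by any choice of tags from the lexicon.
So there is no consistent tagging.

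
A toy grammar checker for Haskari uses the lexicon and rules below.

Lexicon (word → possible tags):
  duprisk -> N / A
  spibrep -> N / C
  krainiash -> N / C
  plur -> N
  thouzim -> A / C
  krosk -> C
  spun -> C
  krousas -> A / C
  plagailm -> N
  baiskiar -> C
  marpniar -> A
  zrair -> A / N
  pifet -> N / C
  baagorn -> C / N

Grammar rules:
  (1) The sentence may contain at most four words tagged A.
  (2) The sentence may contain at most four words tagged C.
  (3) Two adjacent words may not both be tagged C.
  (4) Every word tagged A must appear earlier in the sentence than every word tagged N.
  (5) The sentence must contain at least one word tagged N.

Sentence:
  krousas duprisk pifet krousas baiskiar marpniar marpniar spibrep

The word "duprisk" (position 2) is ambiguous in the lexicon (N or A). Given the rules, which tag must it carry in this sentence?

A

Candidates per position — 1:krousas {A,C}; 2:duprisk {N,A}; 3:pifet {N,C}; 4:krousas {A,C}; 5:baiskiar {C}; 6:marpniar {A}; 7:marpniar {A}; 8:spibrep {N,C}.
Position 2: tagging it N would leave rule 4 unsatisfiable, so it must be A.
Position 3: tagging it N would leave rule 4 unsatisfiable, so it must be C.
Position 4: tagging it C would leave rule 3 unsatisfiable, so it must be A.
Position 8: tagging it C would leave rule 5 unsatisfiable, so it must be N.
Position 1: tagging it A would leave rule 1 unsatisfiable, so it must be C.
That leaves exactly one tagging: C A C A C A A N.
Check: rule 1 ✓; rule 2 ✓; rule 3 ✓; rule 4 ✓; rule 5 ✓.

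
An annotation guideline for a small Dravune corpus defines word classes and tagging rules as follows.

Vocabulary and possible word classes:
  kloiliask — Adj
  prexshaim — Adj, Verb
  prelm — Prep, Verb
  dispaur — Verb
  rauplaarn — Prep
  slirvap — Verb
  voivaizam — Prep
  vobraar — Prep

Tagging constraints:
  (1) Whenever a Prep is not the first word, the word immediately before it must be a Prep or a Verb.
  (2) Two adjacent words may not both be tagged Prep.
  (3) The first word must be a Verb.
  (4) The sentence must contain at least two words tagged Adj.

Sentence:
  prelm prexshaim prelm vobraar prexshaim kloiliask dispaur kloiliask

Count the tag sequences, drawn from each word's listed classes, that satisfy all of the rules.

4

Candidates per position — 1:prelm {Prep,Verb}; 2:prexshaim {Adj,Verb}; 3:prelm {Prep,Verb}; 4:vobraar {Prep}; 5:prexshaim {Adj,Verb}; 6:kloiliask {Adj}; 7:dispaur {Verb}; 8:kloiliask {Adj}.
There are 16 candidate sequences in total.
The sequences that satisfy every rule: Verb Adj Verb Prep Adj Adj Verb Adj; Verb Adj Verb Prep Verb Adj Verb Adj; Verb Verb Verb Prep Adj Adj Verb Adj; Verb Verb Verb Prep Verb Adj Verb Adj.
Count = 4.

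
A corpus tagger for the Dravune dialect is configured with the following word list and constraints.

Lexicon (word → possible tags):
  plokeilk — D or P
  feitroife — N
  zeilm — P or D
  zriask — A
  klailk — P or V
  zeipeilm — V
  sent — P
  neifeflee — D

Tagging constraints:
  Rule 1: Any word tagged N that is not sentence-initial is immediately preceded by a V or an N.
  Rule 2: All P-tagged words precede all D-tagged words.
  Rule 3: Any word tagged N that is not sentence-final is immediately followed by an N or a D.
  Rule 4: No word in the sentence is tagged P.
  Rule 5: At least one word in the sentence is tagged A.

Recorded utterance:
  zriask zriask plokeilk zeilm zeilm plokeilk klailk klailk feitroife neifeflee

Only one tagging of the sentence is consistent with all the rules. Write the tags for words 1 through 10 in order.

Candidates per position — 1:zriask {A}; 2:zriask {A}; 3:plokeilk {D,P}; 4:zeilm {P,D}; 5:zeilm {P,D}; 6:plokeilk {D,P}; 7:klailk {P,V}; 8:klailk {P,V}; 9:feitroife {N}; 10:neifeflee {D}.
Position 3: tagging it P would leave rule 4 unsatisfiable, so it must be D.
Position 4: tagging it P would leave rule 2 unsatisfiable, so it must be D.
Position 5: tagging it P would leave rule 2 unsatisfiable, so it must be D.
Position 6: tagging it P would leave rule 2 unsatisfiable, so it must be D.
Position 7: tagging it P would leave rule 2 unsatisfiable, so it must be V.
Position 8: tagging it P would leave rule 1 unsatisfiable, so it must be V.
The unique satisfying tagging is: A A D D D D V V N D.
Checking: rule 1 ✓; rule 2 ✓; rule 3 ✓; rule 4 ✓; rule 5 ✓.

A A D D D D V V N D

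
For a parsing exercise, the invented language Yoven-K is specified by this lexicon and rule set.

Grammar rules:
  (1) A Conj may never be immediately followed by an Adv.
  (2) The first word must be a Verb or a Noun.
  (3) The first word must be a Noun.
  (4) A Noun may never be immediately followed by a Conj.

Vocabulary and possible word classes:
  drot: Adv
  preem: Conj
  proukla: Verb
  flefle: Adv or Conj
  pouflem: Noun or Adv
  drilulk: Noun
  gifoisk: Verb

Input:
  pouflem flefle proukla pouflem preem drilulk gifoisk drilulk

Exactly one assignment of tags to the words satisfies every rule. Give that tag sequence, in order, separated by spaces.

Candidates per position — 1:pouflem {Noun,Adv}; 2:flefle {Adv,Conj}; 3:proukla {Verb}; 4:pouflem {Noun,Adv}; 5:preem {Conj}; 6:drilulk {Noun}; 7:gifoisk {Verb}; 8:drilulk {Noun}.
Word 1 cannot be Adv — rule 2 would then fail for every completion. It is Noun.
Word 2 cannot be Conj — rule 4 would then fail for every completion. It is Adv.
Word 4 cannot be Noun — rule 4 would then fail for every completion. It is Adv.
So the tagging must be: Noun Adv Verb Adv Conj Noun Verb Noun.
Checking: rule 1 holds; rule 2 holds; rule 3 holds; rule 4 holds.

Noun Adv Verb Adv Conj Noun Verb Noun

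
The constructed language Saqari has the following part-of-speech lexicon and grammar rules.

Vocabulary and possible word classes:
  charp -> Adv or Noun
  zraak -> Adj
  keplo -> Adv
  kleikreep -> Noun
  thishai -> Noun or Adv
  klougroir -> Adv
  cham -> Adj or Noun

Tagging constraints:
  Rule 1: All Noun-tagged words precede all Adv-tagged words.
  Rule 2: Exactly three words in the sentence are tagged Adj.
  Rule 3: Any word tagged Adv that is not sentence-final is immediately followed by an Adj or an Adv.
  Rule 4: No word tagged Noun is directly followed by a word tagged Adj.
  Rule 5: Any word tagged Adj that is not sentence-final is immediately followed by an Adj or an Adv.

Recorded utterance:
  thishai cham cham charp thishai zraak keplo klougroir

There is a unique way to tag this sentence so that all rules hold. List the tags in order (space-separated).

Candidates per position — 1:thishai {Noun,Adv}; 2:cham {Adj,Noun}; 3:cham {Adj,Noun}; 4:charp {Adv,Noun}; 5:thishai {Noun,Adv}; 6:zraak {Adj}; 7:keplo {Adv}; 8:klougroir {Adv}.
At position 2, choosing Noun makes rule 2 impossible to satisfy; hence Adj.
At position 3, choosing Noun makes rule 2 impossible to satisfy; hence Adj.
At position 4, choosing Noun makes rule 5 impossible to satisfy; hence Adv.
At position 5, choosing Noun makes rule 1 impossible to satisfy; hence Adv.
At position 1, choosing Noun makes rule 4 impossible to satisfy; hence Adv.
The unique satisfying tagging is: Adv Adj Adj Adv Adv Adj Adv Adv.
Verifying each rule — rule 1 ✓; rule 2 ✓; rule 3 ✓; rule 4 ✓; rule 5 ✓.

Adv Adj Adj Adv Adv Adj Adv Adv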